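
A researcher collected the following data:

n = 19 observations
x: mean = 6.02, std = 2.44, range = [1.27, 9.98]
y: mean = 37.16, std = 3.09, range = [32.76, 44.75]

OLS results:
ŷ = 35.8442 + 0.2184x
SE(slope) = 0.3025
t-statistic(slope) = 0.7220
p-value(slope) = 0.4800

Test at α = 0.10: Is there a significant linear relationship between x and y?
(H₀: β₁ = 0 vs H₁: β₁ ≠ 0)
p-value = 0.4800 ≥ α = 0.10, so we fail to reject H₀. The relationship is not significant.

Hypothesis test for the slope coefficient:

H₀: β₁ = 0 (no linear relationship)
H₁: β₁ ≠ 0 (linear relationship exists)

Test statistic: t = β̂₁ / SE(β̂₁) = 0.2184 / 0.3025 = 0.7220

p = 0.4800: how often a slope estimate this far from 0 (in SE units) would arise by chance if β₁ were truly 0.

Decision rule: reject H₀ if p-value < α.
p-value = 0.4800 ≥ α = 0.10 → fail to reject H₀.

There is not sufficient evidence at the 10% significance level to conclude that a linear relationship exists between x and y.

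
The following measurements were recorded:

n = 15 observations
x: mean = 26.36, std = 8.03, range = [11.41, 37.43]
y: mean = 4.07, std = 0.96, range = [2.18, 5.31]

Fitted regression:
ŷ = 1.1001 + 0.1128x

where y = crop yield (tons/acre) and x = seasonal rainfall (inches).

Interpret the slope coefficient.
For each additional inch of rainfall, predicted crop yield increases by approximately 0.1128 tons/acre.

β₁ = 0.1128 is the change in predicted crop yield (tons/acre) per additional inch of rainfall.

Interpretation:
- Rainfall up by 1 inch → predicted crop yield increases by 0.1128 tons/acre
- This is a linear approximation: the same per-unit change is assumed across the whole observed x range

The intercept β₀ = 1.1001 is the predicted crop yield when rainfall = 0; since the smallest observed x is 11.41, this is an extrapolation and mainly anchors the line.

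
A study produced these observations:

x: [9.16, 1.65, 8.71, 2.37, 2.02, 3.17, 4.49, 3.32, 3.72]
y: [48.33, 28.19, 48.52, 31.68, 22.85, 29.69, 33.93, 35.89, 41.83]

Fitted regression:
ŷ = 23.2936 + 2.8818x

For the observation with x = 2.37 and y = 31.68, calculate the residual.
Residual = 1.5565

The residual is the difference between the actual value and the predicted value:

Residual = y - ŷ

Step 1: Calculate predicted value
ŷ = 23.2936 + 2.8818 × 2.37
ŷ = 30.1235

Step 2: Calculate residual
Residual = 31.68 - 30.1235
Residual = 1.5565

Sign check: y > ŷ, so the point is above the line and the fit underestimates here.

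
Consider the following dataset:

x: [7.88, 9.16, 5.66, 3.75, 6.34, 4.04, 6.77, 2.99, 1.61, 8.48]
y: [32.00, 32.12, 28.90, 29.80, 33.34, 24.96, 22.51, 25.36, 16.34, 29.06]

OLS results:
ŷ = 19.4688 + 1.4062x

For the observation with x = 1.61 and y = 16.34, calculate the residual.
Residual = -5.3928

The residual is the difference between the actual value and the predicted value:

Residual = y - ŷ

Step 1: Calculate predicted value
ŷ = 19.4688 + 1.4062 × 1.61
ŷ = 21.7328

Step 2: Calculate residual
Residual = 16.34 - 21.7328
Residual = -5.3928

The residual is negative, so the observed y = 16.34 sits below the regression line (the line overestimates it by 5.3928).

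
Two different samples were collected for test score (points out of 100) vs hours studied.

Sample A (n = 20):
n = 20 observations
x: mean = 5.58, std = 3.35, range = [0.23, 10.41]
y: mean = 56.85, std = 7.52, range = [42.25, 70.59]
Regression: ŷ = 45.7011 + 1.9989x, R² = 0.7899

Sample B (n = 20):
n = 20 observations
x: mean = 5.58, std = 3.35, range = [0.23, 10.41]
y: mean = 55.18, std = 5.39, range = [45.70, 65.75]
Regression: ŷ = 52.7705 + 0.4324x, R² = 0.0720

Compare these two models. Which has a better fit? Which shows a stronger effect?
Model A has the better fit (R² = 0.7899 vs 0.0720). Model A shows the stronger effect (|β₁| = 1.9989 vs 0.4324).

Model Comparison:

Fit — compare R²:
- Model A: R² = 0.7899 → 78.99% of variance in test score explained
- Model B: R² = 0.0720 → 7.20% of variance in test score explained
- 0.7899 > 0.0720 → Model A has the better fit

Effect size (slope magnitude):
- Model A: β₁ = 1.9989 → predicted test score rises 1.9989 points per additional hour of study time
- Model B: β₁ = 0.4324 → predicted test score rises 0.4324 points per additional hour of study time
- |1.9989| > |0.4324| → Model A shows the stronger marginal effect

Note: A better fit (higher R²) doesn't necessarily mean a more important relationship.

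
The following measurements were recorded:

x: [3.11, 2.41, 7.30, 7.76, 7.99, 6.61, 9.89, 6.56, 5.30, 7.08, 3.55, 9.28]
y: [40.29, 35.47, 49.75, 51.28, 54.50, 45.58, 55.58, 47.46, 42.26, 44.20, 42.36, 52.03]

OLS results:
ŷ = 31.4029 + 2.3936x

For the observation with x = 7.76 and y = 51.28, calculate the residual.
Residual = 1.3028

The residual is the difference between the actual value and the predicted value:

Residual = y - ŷ

Step 1: Calculate predicted value
ŷ = 31.4029 + 2.3936 × 7.76
ŷ = 49.9772

Step 2: Calculate residual
Residual = 51.28 - 49.9772
Residual = 1.3028

Sign check: y > ŷ, so the point is above the line and the fit underestimates here.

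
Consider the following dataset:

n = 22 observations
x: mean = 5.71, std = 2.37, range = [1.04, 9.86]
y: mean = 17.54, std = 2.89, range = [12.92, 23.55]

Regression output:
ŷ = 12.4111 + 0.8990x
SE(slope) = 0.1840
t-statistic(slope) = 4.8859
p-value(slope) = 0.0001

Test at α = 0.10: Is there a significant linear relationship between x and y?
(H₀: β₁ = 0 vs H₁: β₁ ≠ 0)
Since p-value = 0.0001 < α = 0.10, reject H₀ — the slope is significantly different from 0.

Hypothesis test for the slope coefficient:

H₀: β₁ = 0 (no linear relationship)
H₁: β₁ ≠ 0 (linear relationship exists)

Test statistic: t = β̂₁ / SE(β̂₁) = 0.8990 / 0.1840 = 4.8859

p = 0.0001: how often a slope estimate this far from 0 (in SE units) would arise by chance if β₁ were truly 0.

Decision rule: reject H₀ if p-value < α.
p-value = 0.0001 < α = 0.10 → reject H₀.

There is sufficient evidence at the 10% significance level to conclude that a linear relationship exists between x and y.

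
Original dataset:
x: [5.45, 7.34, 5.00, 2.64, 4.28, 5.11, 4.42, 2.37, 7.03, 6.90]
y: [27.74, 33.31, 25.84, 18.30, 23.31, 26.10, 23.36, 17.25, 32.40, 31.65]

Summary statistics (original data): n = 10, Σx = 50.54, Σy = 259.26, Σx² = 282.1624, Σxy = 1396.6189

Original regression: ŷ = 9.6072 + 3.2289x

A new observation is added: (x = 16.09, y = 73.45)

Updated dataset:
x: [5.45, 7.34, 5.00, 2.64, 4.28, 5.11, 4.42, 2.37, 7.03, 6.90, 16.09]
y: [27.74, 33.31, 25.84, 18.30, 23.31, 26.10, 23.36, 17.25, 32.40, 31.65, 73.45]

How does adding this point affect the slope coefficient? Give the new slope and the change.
New slope β₁ = 4.0967 versus 3.2289 before: a change of +0.8678 (+26.9%).

x = 16.09 lies well outside the original x-range [2.37, 7.34] (x̄ ≈ 5.05), so this observation has high leverage and can move the slope substantially.

Step 1: Update the sums with the new point (n goes from 10 to 11)
Σx  = 50.54 + 16.09 = 66.63
Σy  = 259.26 + 73.45 = 332.71
Σx² = 282.1624 + 16.09² = 282.1624 + 258.8881 = 541.0505
Σxy = 1396.6189 + 16.09×73.45 = 1396.6189 + 1181.8105 = 2578.4294

Step 2: Recompute the slope with b₁ = (nΣxy − ΣxΣy) / (nΣx² − (Σx)²)
Numerator   = 11×2578.4294 − 66.63×332.71 = 28362.7234 − 22168.4673 = 6194.2561
Denominator = 11×541.0505 − 66.63² = 5951.5555 − 4439.5569 = 1511.9986
b₁(new) = 6194.2561 / 1511.9986 = 4.0967

(Same formula on the original sums: (10×1396.6189 − 50.54×259.26) / (10×282.1624 − 50.54²) = 863.1886 / 267.3324 = 3.2289, matching the given fit.)

Step 3: Change in slope
Δβ₁ = 4.0967 − 3.2289 = +0.8678
Relative change = +0.8678 / 3.2289 × 100% = +26.9%
→ the slope increases when the point is added.

Because the point sits above the extension of the original line at a high-leverage x, it tilts the fit up.
In practice: check such a point for data-entry or measurement error; investigate whether it comes from the same population as the rest of the sample.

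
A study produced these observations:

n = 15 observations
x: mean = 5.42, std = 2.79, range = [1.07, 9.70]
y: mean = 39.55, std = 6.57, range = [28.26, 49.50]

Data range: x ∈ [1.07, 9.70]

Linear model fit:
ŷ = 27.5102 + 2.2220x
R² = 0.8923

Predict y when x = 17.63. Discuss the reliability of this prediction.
ŷ = 66.6841, but this is extrapolation (above the data range [1.07, 9.70]) and may be unreliable.

Prediction calculation:
ŷ = 27.5102 + 2.2220 × 17.63
ŷ = 66.6841

Reliability:
- Data range: x ∈ [1.07, 9.70]
- Prediction point: x = 17.63 is 7.93 units above the observed range → this is EXTRAPOLATION, not interpolation

Why that matters here:
- There are no observations near this x to validate the fitted line there
- The standard error of prediction grows with (x − x̄)², and x = 17.63 is far from x̄ = 5.42
- The linear relationship may not hold outside the observed range

The R² = 0.8923 only validates the fit within [1.07, 9.70]; treat ŷ = 66.6841 with caution.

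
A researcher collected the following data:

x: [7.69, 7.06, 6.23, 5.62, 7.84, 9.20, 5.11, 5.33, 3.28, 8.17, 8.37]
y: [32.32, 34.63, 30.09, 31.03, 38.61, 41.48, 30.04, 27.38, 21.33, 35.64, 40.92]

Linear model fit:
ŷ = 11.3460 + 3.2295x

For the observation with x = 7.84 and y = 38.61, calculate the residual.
Residual = 1.9447

The residual is the difference between the actual value and the predicted value:

Residual = y - ŷ

Step 1: Calculate predicted value
ŷ = 11.3460 + 3.2295 × 7.84
ŷ = 36.6653

Step 2: Calculate residual
Residual = 38.61 - 36.6653
Residual = 1.9447

The residual is positive, so the observed y = 38.61 sits above the regression line (the line underestimates it by 1.9447).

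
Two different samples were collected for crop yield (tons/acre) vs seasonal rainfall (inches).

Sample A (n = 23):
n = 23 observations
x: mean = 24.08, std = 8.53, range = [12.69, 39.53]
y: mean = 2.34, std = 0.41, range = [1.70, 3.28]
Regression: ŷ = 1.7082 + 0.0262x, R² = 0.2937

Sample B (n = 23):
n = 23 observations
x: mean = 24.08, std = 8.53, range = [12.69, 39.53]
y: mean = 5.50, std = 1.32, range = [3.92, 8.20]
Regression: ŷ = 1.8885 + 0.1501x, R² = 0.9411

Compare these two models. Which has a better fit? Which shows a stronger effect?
Model B has the better fit (R² = 0.9411 vs 0.2937). Model B shows the stronger effect (|β₁| = 0.1501 vs 0.0262).

Model Comparison:

Goodness of fit (R²):
- Model A: R² = 0.2937 → 29.37% of variance in crop yield explained
- Model B: R² = 0.9411 → 94.11% of variance in crop yield explained
- 0.9411 > 0.2937 → Model B has the better fit

Which has the larger per-inch effect? (|β₁|)
- Model A: β₁ = 0.0262 → predicted crop yield rises 0.0262 tons/acre per additional inch of rainfall
- Model B: β₁ = 0.1501 → predicted crop yield rises 0.1501 tons/acre per additional inch of rainfall
- |0.0262| < |0.1501| → Model B shows the stronger marginal effect

Note: The two samples could reflect different populations, time periods, or measurement quality.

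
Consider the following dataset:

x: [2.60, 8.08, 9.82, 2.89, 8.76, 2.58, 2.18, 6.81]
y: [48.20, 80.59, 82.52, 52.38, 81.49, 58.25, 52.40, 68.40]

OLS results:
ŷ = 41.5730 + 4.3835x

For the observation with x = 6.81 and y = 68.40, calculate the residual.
Residual = -3.0246

The residual is the difference between the actual value and the predicted value:

Residual = y - ŷ

Step 1: Calculate predicted value
ŷ = 41.5730 + 4.3835 × 6.81
ŷ = 71.4246

Step 2: Calculate residual
Residual = 68.40 - 71.4246
Residual = -3.0246

Interpretation: the model overestimates the actual value by 3.0246 at this point (negative residual → observation lies below the fitted line).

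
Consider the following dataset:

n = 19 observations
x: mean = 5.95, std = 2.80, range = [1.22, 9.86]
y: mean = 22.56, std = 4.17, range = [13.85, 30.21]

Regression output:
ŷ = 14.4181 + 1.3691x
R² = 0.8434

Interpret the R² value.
About 84.34% of the variability in y is accounted for by the regression on x (R² = 0.8434) — a strong linear fit.

The coefficient of determination R² is the fraction of the total variation in y that the fitted line accounts for.

Here R² = 0.8434:
- Explained: 84.34% of the variation in y
- Unexplained (residual): 100% − 84.34% = 15.66%
- Rule of thumb (below 0.3 weak; 0.3 to below 0.7 moderate; 0.7 and above strong) → strong

Note: R² says nothing about causation, and a high R² does not by itself mean the linear form is appropriate — check the residuals.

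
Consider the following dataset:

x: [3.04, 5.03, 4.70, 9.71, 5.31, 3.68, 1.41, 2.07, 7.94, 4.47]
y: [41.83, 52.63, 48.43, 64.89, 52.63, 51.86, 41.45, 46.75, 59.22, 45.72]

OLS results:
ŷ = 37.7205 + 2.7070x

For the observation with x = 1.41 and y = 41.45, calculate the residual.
Residual = -0.0874

The residual is the difference between the actual value and the predicted value:

Residual = y - ŷ

Step 1: Calculate predicted value
ŷ = 37.7205 + 2.7070 × 1.41
ŷ = 41.5374

Step 2: Calculate residual
Residual = 41.45 - 41.5374
Residual = -0.0874

Sign check: y < ŷ, so the point is below the line and the fit overestimates here.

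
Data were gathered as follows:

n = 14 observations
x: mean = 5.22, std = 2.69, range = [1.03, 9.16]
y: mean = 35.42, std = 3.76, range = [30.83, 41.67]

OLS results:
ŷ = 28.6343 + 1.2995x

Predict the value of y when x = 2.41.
ŷ = 31.7661

To predict y for x = 2.41, substitute into the regression equation:

ŷ = 28.6343 + 1.2995 × 2.41
ŷ = 28.6343 + 3.1318
ŷ = 31.7661

This is the fitted mean response at that x — an individual observation would come with a wider prediction interval.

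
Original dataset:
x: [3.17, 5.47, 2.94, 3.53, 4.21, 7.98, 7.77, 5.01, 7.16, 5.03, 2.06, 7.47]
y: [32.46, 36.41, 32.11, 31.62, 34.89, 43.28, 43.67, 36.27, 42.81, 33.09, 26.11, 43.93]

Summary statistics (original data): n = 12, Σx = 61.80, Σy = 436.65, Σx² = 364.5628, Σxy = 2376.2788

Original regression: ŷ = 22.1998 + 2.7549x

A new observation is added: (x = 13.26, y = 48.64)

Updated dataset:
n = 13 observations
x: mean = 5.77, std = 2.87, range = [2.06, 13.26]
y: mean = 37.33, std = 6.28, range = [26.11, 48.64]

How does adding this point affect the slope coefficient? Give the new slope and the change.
New slope β₁ = 2.0490 versus 2.7549 before: a change of -0.7059 (-25.6%).

The new point has HIGH LEVERAGE: x = 13.26 is far from the original mean x̄ = 61.80/12 ≈ 5.15 (original range [2.06, 7.98]).

Step 1: Update the sums with the new point (n goes from 12 to 13)
Σx  = 61.80 + 13.26 = 75.06
Σy  = 436.65 + 48.64 = 485.29
Σx² = 364.5628 + 13.26² = 364.5628 + 175.8276 = 540.3904
Σxy = 2376.2788 + 13.26×48.64 = 2376.2788 + 644.9664 = 3021.2452

Step 2: Recompute the slope with b₁ = (nΣxy − ΣxΣy) / (nΣx² − (Σx)²)
Numerator   = 13×3021.2452 − 75.06×485.29 = 39276.1876 − 36425.8674 = 2850.3202
Denominator = 13×540.3904 − 75.06² = 7025.0752 − 5634.0036 = 1391.0716
b₁(new) = 2850.3202 / 1391.0716 = 2.0490

(Same formula on the original sums: (12×2376.2788 − 61.80×436.65) / (12×364.5628 − 61.80²) = 1530.3756 / 555.5136 = 2.7549, matching the given fit.)

Step 3: Change in slope
Δβ₁ = 2.0490 − 2.7549 = -0.7059
Relative change = -0.7059 / 2.7549 × 100% = -25.6%
→ the slope decreases when the point is added.

A high-leverage point only changes the slope if it is off the original line; here y = 48.64 is below the original trend, so the slope decreases.
In practice: check such a point for data-entry or measurement error; refit with and without it and report both if conclusions differ.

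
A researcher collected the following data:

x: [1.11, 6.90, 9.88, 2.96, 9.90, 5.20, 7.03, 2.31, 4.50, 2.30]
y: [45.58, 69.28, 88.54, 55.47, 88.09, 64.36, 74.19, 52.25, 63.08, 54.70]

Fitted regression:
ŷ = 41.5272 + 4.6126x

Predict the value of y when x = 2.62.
ŷ = 53.6122

x = 2.62 lies inside the observed range [1.11, 9.90], so the fitted equation applies directly:

ŷ = 41.5272 + 4.6126 × 2.62
ŷ = 41.5272 + 12.0850
ŷ = 53.6122

This is the fitted mean response at that x — an individual observation would come with a wider prediction interval.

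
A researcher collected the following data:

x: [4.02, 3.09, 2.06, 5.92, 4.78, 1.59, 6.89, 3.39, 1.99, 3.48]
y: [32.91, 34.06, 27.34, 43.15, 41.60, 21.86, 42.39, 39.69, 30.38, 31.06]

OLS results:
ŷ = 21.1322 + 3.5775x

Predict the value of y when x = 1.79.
ŷ = 27.5359

Plug x = 1.79 into the fitted line:

ŷ = 21.1322 + 3.5775 × 1.79
ŷ = 21.1322 + 6.4037
ŷ = 27.5359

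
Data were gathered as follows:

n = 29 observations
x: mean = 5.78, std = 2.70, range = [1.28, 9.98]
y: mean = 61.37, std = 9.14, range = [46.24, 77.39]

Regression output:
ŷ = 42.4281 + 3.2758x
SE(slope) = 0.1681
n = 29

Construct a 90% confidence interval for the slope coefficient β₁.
The 90% CI for β₁ is (2.9895, 3.5621)

Confidence interval for the slope:

The 90% CI for β₁ is: β̂₁ ± t*(α/2, n-2) × SE(β̂₁)

Step 1: Find critical t-value
- Confidence level = 0.9
- Degrees of freedom = n - 2 = 29 - 2 = 27
- t*(α/2, 27) = 1.7033

Step 2: Calculate margin of error
Margin = 1.7033 × 0.1681 = 0.2863

Step 3: Construct interval
CI = 3.2758 ± 0.2863
CI = (2.9895, 3.5621)

Interpretation: each one-unit increase in x is associated with a change in mean y of between 2.9895 and 3.5621, with 90% confidence.
Both endpoints are positive, so the data support a genuinely positive slope at this confidence level.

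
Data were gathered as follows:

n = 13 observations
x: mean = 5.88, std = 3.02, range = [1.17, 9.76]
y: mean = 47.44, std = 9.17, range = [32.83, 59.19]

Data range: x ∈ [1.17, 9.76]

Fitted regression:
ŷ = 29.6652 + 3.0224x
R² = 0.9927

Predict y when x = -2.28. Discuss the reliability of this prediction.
ŷ = 22.7741 (extrapolation — x = -2.28 lies outside [1.17, 9.76], so reliability is low).

Prediction calculation:
ŷ = 29.6652 + 3.0224 × (-2.28)
ŷ = 22.7741

Reliability:
- Data range: x ∈ [1.17, 9.76]
- Prediction point: x = -2.28 is 3.45 units below the observed range → this is EXTRAPOLATION, not interpolation

Why that matters here:
- There are no observations near this x to validate the fitted line there
- The standard error of prediction grows with (x − x̄)², and x = -2.28 is far from x̄ = 5.88

The R² = 0.9927 only validates the fit within [1.17, 9.76]; treat ŷ = 22.7741 with caution.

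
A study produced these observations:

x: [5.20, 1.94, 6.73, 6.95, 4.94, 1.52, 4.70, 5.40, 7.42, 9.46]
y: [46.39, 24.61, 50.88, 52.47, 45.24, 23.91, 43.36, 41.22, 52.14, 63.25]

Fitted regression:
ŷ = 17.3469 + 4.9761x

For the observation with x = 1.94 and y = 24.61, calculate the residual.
Residual = -2.3905

The residual is the difference between the actual value and the predicted value:

Residual = y - ŷ

Step 1: Calculate predicted value
ŷ = 17.3469 + 4.9761 × 1.94
ŷ = 27.0005

Step 2: Calculate residual
Residual = 24.61 - 27.0005
Residual = -2.3905

Sign check: y < ŷ, so the point is below the line and the fit overestimates here.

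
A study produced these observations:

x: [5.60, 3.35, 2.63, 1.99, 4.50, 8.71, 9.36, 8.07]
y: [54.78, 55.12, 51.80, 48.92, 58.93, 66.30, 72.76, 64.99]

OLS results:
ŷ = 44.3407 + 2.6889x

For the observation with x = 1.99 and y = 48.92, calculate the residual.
Residual = -0.7716

The residual is the difference between the actual value and the predicted value:

Residual = y - ŷ

Step 1: Calculate predicted value
ŷ = 44.3407 + 2.6889 × 1.99
ŷ = 49.6916

Step 2: Calculate residual
Residual = 48.92 - 49.6916
Residual = -0.7716

The residual is negative, so the observed y = 48.92 sits below the regression line (the line overestimates it by 0.7716).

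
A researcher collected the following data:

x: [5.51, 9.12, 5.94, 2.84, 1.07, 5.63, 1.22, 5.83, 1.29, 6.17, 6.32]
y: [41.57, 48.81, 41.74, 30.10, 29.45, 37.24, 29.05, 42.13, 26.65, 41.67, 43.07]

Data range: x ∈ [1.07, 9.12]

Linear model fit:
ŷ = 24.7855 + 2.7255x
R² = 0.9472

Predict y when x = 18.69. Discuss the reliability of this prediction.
ŷ = 75.7251, but this is extrapolation (above the data range [1.07, 9.12]) and may be unreliable.

Prediction calculation:
ŷ = 24.7855 + 2.7255 × 18.69
ŷ = 75.7251

Reliability:
- Data range: x ∈ [1.07, 9.12]
- Prediction point: x = 18.69 is 9.57 units above the observed range → this is EXTRAPOLATION, not interpolation

Why that matters here:
- R² describes fit only over the sampled x values; it says nothing about behaviour beyond them
- The standard error of prediction grows with (x − x̄)², and x = 18.69 is far from x̄ = 4.63

Report the number if required, but flag clearly that it is an extrapolation.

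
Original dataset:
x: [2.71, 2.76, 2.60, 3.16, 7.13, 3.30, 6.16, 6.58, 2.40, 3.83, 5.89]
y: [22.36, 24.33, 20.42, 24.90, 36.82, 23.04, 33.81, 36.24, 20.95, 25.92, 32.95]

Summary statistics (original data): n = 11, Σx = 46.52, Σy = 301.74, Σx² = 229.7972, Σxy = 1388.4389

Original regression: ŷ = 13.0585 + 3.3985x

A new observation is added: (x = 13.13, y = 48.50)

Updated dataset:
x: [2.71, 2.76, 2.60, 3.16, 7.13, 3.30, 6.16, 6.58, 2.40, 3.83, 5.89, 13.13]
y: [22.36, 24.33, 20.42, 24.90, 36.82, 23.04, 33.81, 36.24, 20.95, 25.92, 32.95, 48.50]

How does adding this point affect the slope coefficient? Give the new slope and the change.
The slope changes from 3.3985 to 2.6897 (change of -0.7088, or -20.9%).

The new point has HIGH LEVERAGE: x = 13.13 is far from the original mean x̄ = 46.52/11 ≈ 4.23 (original range [2.40, 7.13]).

Step 1: Update the sums with the new point (n goes from 11 to 12)
Σx  = 46.52 + 13.13 = 59.65
Σy  = 301.74 + 48.50 = 350.24
Σx² = 229.7972 + 13.13² = 229.7972 + 172.3969 = 402.1941
Σxy = 1388.4389 + 13.13×48.50 = 1388.4389 + 636.8050 = 2025.2439

Step 2: Recompute the slope with b₁ = (nΣxy − ΣxΣy) / (nΣx² − (Σx)²)
Numerator   = 12×2025.2439 − 59.65×350.24 = 24302.9268 − 20891.8160 = 3411.1108
Denominator = 12×402.1941 − 59.65² = 4826.3292 − 3558.1225 = 1268.2067
b₁(new) = 3411.1108 / 1268.2067 = 2.6897

(Same formula on the original sums: (11×1388.4389 − 46.52×301.74) / (11×229.7972 − 46.52²) = 1235.8831 / 363.6588 = 3.3985, matching the given fit.)

Step 3: Change in slope
Δβ₁ = 2.6897 − 3.3985 = -0.7088
Relative change = -0.7088 / 3.3985 × 100% = -20.9%
→ the slope decreases when the point is added.

A high-leverage point only changes the slope if it is off the original line; here y = 48.50 is below the original trend, so the slope decreases.
In practice: check such a point for data-entry or measurement error.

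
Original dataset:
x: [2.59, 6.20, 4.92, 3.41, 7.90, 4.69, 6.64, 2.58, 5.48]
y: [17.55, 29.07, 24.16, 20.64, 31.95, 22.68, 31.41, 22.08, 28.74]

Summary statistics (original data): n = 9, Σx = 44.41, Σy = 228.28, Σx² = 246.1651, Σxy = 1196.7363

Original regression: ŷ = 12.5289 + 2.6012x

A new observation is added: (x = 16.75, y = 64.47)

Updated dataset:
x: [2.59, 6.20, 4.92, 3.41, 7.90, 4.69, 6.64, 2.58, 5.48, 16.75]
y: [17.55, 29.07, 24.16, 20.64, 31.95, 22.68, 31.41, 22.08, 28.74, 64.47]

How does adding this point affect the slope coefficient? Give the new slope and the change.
Adding the point moves β₁ from 2.6012 to 3.1843, i.e. it increases by 0.5831 (+22.4%).

The new point has HIGH LEVERAGE: x = 16.75 is far from the original mean x̄ = 44.41/9 ≈ 4.93 (original range [2.58, 7.90]).

Step 1: Update the sums with the new point (n goes from 9 to 10)
Σx  = 44.41 + 16.75 = 61.16
Σy  = 228.28 + 64.47 = 292.75
Σx² = 246.1651 + 16.75² = 246.1651 + 280.5625 = 526.7276
Σxy = 1196.7363 + 16.75×64.47 = 1196.7363 + 1079.8725 = 2276.6088

Step 2: Recompute the slope with b₁ = (nΣxy − ΣxΣy) / (nΣx² − (Σx)²)
Numerator   = 10×2276.6088 − 61.16×292.75 = 22766.0880 − 17904.5900 = 4861.4980
Denominator = 10×526.7276 − 61.16² = 5267.2760 − 3740.5456 = 1526.7304
b₁(new) = 4861.4980 / 1526.7304 = 3.1843

(Same formula on the original sums: (9×1196.7363 − 44.41×228.28) / (9×246.1651 − 44.41²) = 632.7119 / 243.2378 = 2.6012, matching the given fit.)

Step 3: Change in slope
Δβ₁ = 3.1843 − 2.6012 = +0.5831
Relative change = +0.5831 / 2.6012 × 100% = +22.4%
→ the slope increases when the point is added.

A high-leverage point only changes the slope if it is off the original line; here y = 64.47 is above the original trend, so the slope increases.
In practice: refit with and without it and report both if conclusions differ.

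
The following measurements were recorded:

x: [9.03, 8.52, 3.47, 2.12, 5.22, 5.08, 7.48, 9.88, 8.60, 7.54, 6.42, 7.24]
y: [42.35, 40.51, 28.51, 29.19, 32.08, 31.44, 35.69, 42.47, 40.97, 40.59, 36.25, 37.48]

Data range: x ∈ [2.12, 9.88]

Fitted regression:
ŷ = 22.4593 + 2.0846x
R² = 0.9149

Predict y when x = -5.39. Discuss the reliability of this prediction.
The equation gives ŷ = 11.2233; however x = -5.39 is 7.51 units below the observed range, so this extrapolated value should not be trusted.

Prediction calculation:
ŷ = 22.4593 + 2.0846 × (-5.39)
ŷ = 11.2233

Reliability:
- Data range: x ∈ [2.12, 9.88]
- Prediction point: x = -5.39 is 7.51 units below the observed range → this is EXTRAPOLATION, not interpolation

Why that matters here:
- There are no observations near this x to validate the fitted line there
- R² describes fit only over the sampled x values; it says nothing about behaviour beyond them
- The standard error of prediction grows with (x − x̄)², and x = -5.39 is far from x̄ = 6.72

Report the number if required, but flag clearly that it is an extrapolation.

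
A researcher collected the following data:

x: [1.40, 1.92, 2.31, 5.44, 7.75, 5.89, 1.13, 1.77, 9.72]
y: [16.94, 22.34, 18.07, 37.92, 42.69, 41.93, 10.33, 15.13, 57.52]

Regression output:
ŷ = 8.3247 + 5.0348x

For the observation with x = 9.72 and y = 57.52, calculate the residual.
Residual = 0.2570

The residual is the difference between the actual value and the predicted value:

Residual = y - ŷ

Step 1: Calculate predicted value
ŷ = 8.3247 + 5.0348 × 9.72
ŷ = 57.2630

Step 2: Calculate residual
Residual = 57.52 - 57.2630
Residual = 0.2570

Interpretation: the model underestimates the actual value by 0.2570 at this point (positive residual → observation lies above the fitted line).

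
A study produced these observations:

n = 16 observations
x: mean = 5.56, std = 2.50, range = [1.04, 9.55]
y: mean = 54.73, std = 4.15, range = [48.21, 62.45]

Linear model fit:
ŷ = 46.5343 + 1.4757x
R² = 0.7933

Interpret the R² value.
R² = 0.7933 means 79.33% of the variation in y is explained by the linear relationship with x. This indicates a strong fit.

R² = 1 − SS_res/SS_tot compares the residual scatter to the total scatter of y about its mean.

Here R² = 0.7933:
- Explained: 79.33% of the variation in y
- Unexplained (residual): 100% − 79.33% = 20.67%
- Rule of thumb (below 0.3 weak; 0.3 to below 0.7 moderate; 0.7 and above strong) → strong

Equivalently, for simple linear regression R² = r², so |r| = √0.7933 ≈ 0.8907.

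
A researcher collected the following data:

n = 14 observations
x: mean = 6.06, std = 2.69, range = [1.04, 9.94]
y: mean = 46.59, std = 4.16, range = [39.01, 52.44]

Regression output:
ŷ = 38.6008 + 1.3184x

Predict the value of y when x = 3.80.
ŷ = 43.6107

x = 3.80 lies inside the observed range [1.04, 9.94], so the fitted equation applies directly:

ŷ = 38.6008 + 1.3184 × 3.80
ŷ = 38.6008 + 5.0099
ŷ = 43.6107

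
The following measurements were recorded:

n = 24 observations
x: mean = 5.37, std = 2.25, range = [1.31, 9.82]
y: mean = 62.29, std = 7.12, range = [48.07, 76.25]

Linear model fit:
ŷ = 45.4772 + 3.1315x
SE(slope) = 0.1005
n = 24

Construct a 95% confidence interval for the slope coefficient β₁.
The 95% CI for β₁ is (2.9231, 3.3399)

Confidence interval for the slope:

The 95% CI for β₁ is: β̂₁ ± t*(α/2, n-2) × SE(β̂₁)

Step 1: Find critical t-value
- Confidence level = 0.95
- Degrees of freedom = n - 2 = 24 - 2 = 22
- t*(α/2, 22) = 2.0739

Step 2: Calculate margin of error
Margin = 2.0739 × 0.1005 = 0.2084

Step 3: Construct interval
CI = 3.1315 ± 0.2084
CI = (2.9231, 3.3399)

Interpretation: each one-unit increase in x is associated with a change in mean y of between 2.9231 and 3.3399, with 95% confidence.
Both endpoints are positive, so the data support a genuinely positive slope at this confidence level.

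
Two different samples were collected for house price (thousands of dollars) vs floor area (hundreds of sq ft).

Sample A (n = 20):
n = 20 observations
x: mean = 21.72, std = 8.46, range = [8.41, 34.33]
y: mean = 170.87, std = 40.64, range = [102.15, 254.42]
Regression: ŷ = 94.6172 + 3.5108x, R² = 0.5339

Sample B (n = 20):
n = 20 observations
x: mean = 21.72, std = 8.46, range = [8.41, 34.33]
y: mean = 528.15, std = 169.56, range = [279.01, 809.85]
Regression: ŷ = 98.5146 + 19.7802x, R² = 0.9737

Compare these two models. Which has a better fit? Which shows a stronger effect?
Model B has the better fit (R² = 0.9737 vs 0.5339). Model B shows the stronger effect (|β₁| = 19.7802 vs 3.5108).

Model Comparison:

Which explains more variance? (R²)
- Model A: R² = 0.5339 → 53.39% of variance in house price explained
- Model B: R² = 0.9737 → 97.37% of variance in house price explained
- 0.9737 > 0.5339 → Model B has the better fit

Which has the larger per-hundred sq ft effect? (|β₁|)
- Model A: β₁ = 3.5108 → predicted house price rises 3.5108 thousand dollars per additional hundred sq ft of floor area
- Model B: β₁ = 19.7802 → predicted house price rises 19.7802 thousand dollars per additional hundred sq ft of floor area
- |3.5108| < |19.7802| → Model B shows the stronger marginal effect

Note: A better fit (higher R²) doesn't necessarily mean a more important relationship.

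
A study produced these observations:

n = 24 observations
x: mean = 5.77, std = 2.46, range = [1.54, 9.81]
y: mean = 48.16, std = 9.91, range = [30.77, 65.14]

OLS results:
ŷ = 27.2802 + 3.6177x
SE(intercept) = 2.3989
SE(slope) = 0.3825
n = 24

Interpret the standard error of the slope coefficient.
SE(slope) = 0.3825 measures the uncertainty in the estimated slope. The coefficient is estimated precisely (SE/|β̂₁| = 10.6%).

SE(β̂₁) = 0.3825 says: if we drew many samples of n = 24 from the same population and refit each time, the fitted slopes would scatter with a standard deviation of roughly 0.3825 around the true β₁.

Relative precision:
- SE / |β̂₁| = 0.3825 / 3.6177 = 10.6%
- Rule of thumb (under 20%: precise; 20% to under 50%: moderately precise; 50% or more: imprecise) → precise

Rough 95% range (±2 SE): 3.6177 ± 0.7650 → (2.8527, 4.3827).

What drives SE(β̂₁): larger n (here n = 24) → smaller SE; more residual scatter → larger SE.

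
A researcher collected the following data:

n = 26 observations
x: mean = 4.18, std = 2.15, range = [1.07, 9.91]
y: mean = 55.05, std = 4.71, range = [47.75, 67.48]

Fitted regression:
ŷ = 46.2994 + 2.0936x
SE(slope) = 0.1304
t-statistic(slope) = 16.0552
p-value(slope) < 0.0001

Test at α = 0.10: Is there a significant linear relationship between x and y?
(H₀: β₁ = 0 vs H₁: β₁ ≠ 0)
p-value < 0.0001 < α = 0.10, so we reject H₀. The relationship is significant.

Hypothesis test for the slope coefficient:

H₀: β₁ = 0 (no linear relationship)
H₁: β₁ ≠ 0 (linear relationship exists)

Test statistic: t = β̂₁ / SE(β̂₁) = 2.0936 / 0.1304 = 16.0552

The p-value (<0.0001) is the probability, under H₀, of a t-statistic at least as extreme as |t| = 16.0552 (two-sided, df = n − 2 = 24).

Decision rule: reject H₀ if p-value < α.
p-value < 0.0001 < α = 0.10 → reject H₀.

There is sufficient evidence at the 10% significance level to conclude that a linear relationship exists between x and y.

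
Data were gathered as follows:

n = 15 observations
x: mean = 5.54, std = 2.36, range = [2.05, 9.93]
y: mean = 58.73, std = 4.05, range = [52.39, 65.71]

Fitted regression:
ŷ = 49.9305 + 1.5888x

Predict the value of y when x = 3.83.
ŷ = 56.0156

x = 3.83 lies inside the observed range [2.05, 9.93], so the fitted equation applies directly:

ŷ = 49.9305 + 1.5888 × 3.83
ŷ = 49.9305 + 6.0851
ŷ = 56.0156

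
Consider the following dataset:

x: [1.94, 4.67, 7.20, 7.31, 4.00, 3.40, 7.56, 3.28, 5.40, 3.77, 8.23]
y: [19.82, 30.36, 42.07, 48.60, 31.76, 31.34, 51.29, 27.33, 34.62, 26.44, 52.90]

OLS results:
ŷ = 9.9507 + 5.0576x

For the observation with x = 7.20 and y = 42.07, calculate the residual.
Residual = -4.2954

The residual is the difference between the actual value and the predicted value:

Residual = y - ŷ

Step 1: Calculate predicted value
ŷ = 9.9507 + 5.0576 × 7.20
ŷ = 46.3654

Step 2: Calculate residual
Residual = 42.07 - 46.3654
Residual = -4.2954

Sign check: y < ŷ, so the point is below the line and the fit overestimates here.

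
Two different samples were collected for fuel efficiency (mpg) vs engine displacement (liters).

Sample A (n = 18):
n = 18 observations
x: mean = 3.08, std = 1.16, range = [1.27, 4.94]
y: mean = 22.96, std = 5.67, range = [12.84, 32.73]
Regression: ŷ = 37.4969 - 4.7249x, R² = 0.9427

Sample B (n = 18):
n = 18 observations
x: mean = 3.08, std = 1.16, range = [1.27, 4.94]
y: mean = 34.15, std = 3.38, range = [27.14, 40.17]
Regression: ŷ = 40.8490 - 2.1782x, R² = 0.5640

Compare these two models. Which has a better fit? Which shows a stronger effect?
Model A has the better fit (R² = 0.9427 vs 0.5640). Model A shows the stronger effect (|β₁| = 4.7249 vs 2.1782).

Model Comparison:

Fit — compare R²:
- Model A: R² = 0.9427 → 94.27% of variance in fuel efficiency explained
- Model B: R² = 0.5640 → 56.40% of variance in fuel efficiency explained
- 0.9427 > 0.5640 → Model A has the better fit

Strength of effect — compare |β₁|:
- Model A: β₁ = -4.7249 → predicted fuel efficiency falls 4.7249 mpg per additional liter of engine displacement
- Model B: β₁ = -2.1782 → predicted fuel efficiency falls 2.1782 mpg per additional liter of engine displacement
- |-4.7249| > |-2.1782| → Model A shows the stronger marginal effect

Note: A better fit (higher R²) doesn't necessarily mean a more important relationship.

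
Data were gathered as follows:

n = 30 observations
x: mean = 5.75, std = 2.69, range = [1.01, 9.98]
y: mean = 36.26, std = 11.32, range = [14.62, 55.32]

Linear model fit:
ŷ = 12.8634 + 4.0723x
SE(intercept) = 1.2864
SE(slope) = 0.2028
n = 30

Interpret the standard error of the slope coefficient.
SE(β̂₁) = 0.2028 is the estimated standard deviation of the slope estimate across repeated samples; relative to β̂₁ = 4.0723 that is 5.0%, a precise estimate.

SE(β̂₁) = 0.2028 says: if we drew many samples of n = 30 from the same population and refit each time, the fitted slopes would scatter with a standard deviation of roughly 0.2028 around the true β₁.

Relative precision:
- SE / |β̂₁| = 0.2028 / 4.0723 = 5.0%
- Rule of thumb (under 20%: precise; 20% to under 50%: moderately precise; 50% or more: imprecise) → precise

Rough 95% range (±2 SE): 4.0723 ± 0.4056 → (3.6667, 4.4779).

What drives SE(β̂₁): larger n (here n = 30) → smaller SE; wider spread of x values → smaller SE; more residual scatter → larger SE.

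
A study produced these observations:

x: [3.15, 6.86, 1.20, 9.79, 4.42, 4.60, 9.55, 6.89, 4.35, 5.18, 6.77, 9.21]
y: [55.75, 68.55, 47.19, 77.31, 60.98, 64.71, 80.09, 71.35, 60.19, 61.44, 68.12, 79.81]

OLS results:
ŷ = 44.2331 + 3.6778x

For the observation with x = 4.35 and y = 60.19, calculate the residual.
Residual = -0.0415

The residual is the difference between the actual value and the predicted value:

Residual = y - ŷ

Step 1: Calculate predicted value
ŷ = 44.2331 + 3.6778 × 4.35
ŷ = 60.2315

Step 2: Calculate residual
Residual = 60.19 - 60.2315
Residual = -0.0415

Interpretation: the model overestimates the actual value by 0.0415 at this point (negative residual → observation lies below the fitted line).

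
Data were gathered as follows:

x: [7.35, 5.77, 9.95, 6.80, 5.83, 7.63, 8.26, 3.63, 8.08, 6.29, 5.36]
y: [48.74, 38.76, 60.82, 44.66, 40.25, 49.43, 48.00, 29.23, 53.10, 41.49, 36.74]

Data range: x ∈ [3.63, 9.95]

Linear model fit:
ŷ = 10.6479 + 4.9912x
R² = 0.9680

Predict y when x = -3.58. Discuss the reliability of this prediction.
ŷ = -7.2206, but this is extrapolation (below the data range [3.63, 9.95]) and may be unreliable.

Prediction calculation:
ŷ = 10.6479 + 4.9912 × (-3.58)
ŷ = -7.2206

Reliability:
- Data range: x ∈ [3.63, 9.95]
- Prediction point: x = -3.58 is 7.21 units below the observed range → this is EXTRAPOLATION, not interpolation

Why that matters here:
- R² describes fit only over the sampled x values; it says nothing about behaviour beyond them
- The standard error of prediction grows with (x − x̄)², and x = -3.58 is far from x̄ = 6.81
- There are no observations near this x to validate the fitted line there

A defensible statement: 'if the linear trend continued to x = -3.58, y would be about -7.2206' — the premise is untested.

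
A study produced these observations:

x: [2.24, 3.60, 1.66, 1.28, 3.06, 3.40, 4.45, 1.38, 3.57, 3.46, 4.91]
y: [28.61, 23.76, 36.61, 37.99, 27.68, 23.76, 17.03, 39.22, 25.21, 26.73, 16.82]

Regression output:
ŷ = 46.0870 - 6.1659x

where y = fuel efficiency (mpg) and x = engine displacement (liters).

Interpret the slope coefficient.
For each additional liter of engine displacement, predicted fuel efficiency decreases by approximately 6.1659 mpg.

β₁ = -6.1659 is the change in predicted fuel efficiency (mpg) per additional liter of engine displacement.

Interpretation:
- Engine displacement up by 1 liter → predicted fuel efficiency decreases by 6.1659 mpg
- This is a linear approximation: the same per-unit change is assumed across the whole observed x range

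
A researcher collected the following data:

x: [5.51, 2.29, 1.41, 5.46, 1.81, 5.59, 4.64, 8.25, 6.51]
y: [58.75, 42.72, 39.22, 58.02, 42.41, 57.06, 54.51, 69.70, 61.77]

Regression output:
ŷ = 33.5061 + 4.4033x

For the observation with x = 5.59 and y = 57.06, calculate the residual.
Residual = -1.0605

The residual is the difference between the actual value and the predicted value:

Residual = y - ŷ

Step 1: Calculate predicted value
ŷ = 33.5061 + 4.4033 × 5.59
ŷ = 58.1205

Step 2: Calculate residual
Residual = 57.06 - 58.1205
Residual = -1.0605

Interpretation: the model overestimates the actual value by 1.0605 at this point (negative residual → observation lies below the fitted line).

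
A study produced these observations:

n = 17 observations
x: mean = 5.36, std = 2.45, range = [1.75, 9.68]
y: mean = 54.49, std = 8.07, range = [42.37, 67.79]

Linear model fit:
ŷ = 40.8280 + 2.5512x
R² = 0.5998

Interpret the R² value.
R² = 0.5998 means 59.98% of the variation in y is explained by the linear relationship with x. This indicates a moderate fit.

R² = 1 − SS_res/SS_tot compares the residual scatter to the total scatter of y about its mean.

Here R² = 0.5998:
- Explained: 59.98% of the variation in y
- Unexplained (residual): 100% − 59.98% = 40.02%
- Rule of thumb (below 0.3 weak; 0.3 to below 0.7 moderate; 0.7 and above strong) → moderate

Note: R² says nothing about causation, and a high R² does not by itself mean the linear form is appropriate — check the residuals.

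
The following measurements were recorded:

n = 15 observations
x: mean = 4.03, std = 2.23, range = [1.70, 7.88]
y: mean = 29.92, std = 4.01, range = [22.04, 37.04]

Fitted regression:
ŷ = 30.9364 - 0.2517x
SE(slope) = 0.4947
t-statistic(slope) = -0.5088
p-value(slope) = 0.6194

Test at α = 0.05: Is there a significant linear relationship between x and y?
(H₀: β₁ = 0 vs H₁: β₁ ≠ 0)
Fail to reject H₀: p-value = 0.6194 ≥ α = 0.05. The linear relationship is not significant at the 5% level.

Hypothesis test for the slope coefficient:

H₀: β₁ = 0 (no linear relationship)
H₁: β₁ ≠ 0 (linear relationship exists)

Test statistic: t = β̂₁ / SE(β̂₁) = -0.2517 / 0.4947 = -0.5088

The p-value (0.6194) is the probability, under H₀, of a t-statistic at least as extreme as |t| = 0.5088 (two-sided, df = n − 2 = 13).

Decision rule: reject H₀ if p-value < α.
p-value = 0.6194 ≥ α = 0.05 → fail to reject H₀.

At α = 0.05 the data do not provide convincing evidence of a nonzero slope.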